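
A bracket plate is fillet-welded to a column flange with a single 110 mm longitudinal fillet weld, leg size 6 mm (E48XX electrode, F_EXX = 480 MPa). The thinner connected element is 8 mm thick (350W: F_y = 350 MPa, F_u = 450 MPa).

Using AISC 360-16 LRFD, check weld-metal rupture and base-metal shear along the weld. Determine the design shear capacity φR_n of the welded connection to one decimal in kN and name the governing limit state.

Weld metal: throat = 0.707×6 = 4.242 mm, L = 110 mm. φR_n = 0.75 × 0.6 × 480 × 4.242 × 110 = 100.8 kN.
Base metal shear (8 mm plate): yield φR_n = 1.0×0.6×350×8×110 = 184.8 kN; rupture φR_n = 0.75×0.6×450×8×110 = 178.2 kN; take 178.2 kN (rupture).
Governing: min(100.8, 178.2) = 100.8 kN → weld metal.

100.8 kN (weld metal governs)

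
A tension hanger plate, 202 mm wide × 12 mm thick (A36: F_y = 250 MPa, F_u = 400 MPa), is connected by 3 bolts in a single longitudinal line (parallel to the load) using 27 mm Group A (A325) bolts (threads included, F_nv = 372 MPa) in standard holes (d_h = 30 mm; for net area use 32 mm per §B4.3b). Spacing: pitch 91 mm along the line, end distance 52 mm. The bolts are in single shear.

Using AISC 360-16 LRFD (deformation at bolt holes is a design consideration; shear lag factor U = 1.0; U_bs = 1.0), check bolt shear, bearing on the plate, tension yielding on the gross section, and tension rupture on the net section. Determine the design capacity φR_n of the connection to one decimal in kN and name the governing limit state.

Bolt shear: A_b = π(27)²/4 = 572.56 mm². φR_n = 0.75 × 372 × 572.56 × 3 × 1 = 479.2 kN.
Bearing (12 mm plate, F_u = 400 MPa): end bolts L_c = 52 − 30/2 = 37, R_n = min(1.2×37×12×400, 2.4×27×12×400) = 213.12 kN/bolt; interior L_c = 91 − 30 = 61, R_n = 311.04 kN/bolt. φR_n = 0.75 × (1×213.12 + 2×311.04) = 626.4 kN.
Tension yield (gross): A_g = 202×12 = 2424 mm². φR_n = 0.90 × 250 × 2424 = 545.4 kN.
Tension rupture (net): A_n = (202 − 1×32)×12 = 2040 mm² (U = 1.0, A_e = A_n). φR_n = 0.75 × 400 × 2040 = 612.0 kN.
Governing: min(479.2, 626.4, 545.4, 612.0) = 479.2 kN → bolt shear.

479.2 kN (bolt shear governs)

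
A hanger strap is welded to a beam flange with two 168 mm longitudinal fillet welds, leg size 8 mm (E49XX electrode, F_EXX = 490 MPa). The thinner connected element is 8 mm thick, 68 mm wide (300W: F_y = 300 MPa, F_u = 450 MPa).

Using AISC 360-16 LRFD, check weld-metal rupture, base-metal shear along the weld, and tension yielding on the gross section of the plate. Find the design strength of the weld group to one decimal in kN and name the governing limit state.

146.9 kN (gross-section yield governs)

Weld metal: throat = 0.707×8 = 5.656 mm, L = 2×168 = 336 mm. φR_n = 0.75 × 0.6 × 490 × 5.656 × 336 = 419.0 kN.
Base metal shear (8 mm plate): yield φR_n = 1.0×0.6×300×8×336 = 483.8 kN; rupture φR_n = 0.75×0.6×450×8×336 = 544.3 kN; take 483.8 kN (yield).
Tension yield (gross): A_g = 68×8 = 544 mm². φR_n = 0.90 × 300 × 544 = 146.9 kN.
Governing: min(419.0, 483.8, 146.9) = 146.9 kN → gross-section yield.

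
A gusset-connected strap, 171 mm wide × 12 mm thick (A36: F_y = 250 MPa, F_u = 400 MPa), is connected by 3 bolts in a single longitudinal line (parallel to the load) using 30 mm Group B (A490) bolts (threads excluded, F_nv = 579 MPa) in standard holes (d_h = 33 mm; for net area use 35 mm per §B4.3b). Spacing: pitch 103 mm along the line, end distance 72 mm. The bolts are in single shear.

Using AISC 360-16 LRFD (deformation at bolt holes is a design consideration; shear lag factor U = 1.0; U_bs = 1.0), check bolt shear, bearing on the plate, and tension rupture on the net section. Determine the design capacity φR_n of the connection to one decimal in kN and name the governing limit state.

489.6 kN (net-section rupture governs)

Bolt shear: A_b = π(30)²/4 = 706.86 mm². φR_n = 0.75 × 579 × 706.86 × 3 × 1 = 920.9 kN.
Bearing (12 mm plate, F_u = 400 MPa): end bolts L_c = 72 − 33/2 = 55.5, R_n = min(1.2×55.5×12×400, 2.4×30×12×400) = 319.68 kN/bolt; interior L_c = 103 − 33 = 70, R_n = 345.6 kN/bolt. φR_n = 0.75 × (1×319.68 + 2×345.6) = 758.2 kN.
Tension rupture (net): A_n = (171 − 1×35)×12 = 1632 mm² (U = 1.0, A_e = A_n). φR_n = 0.75 × 400 × 1632 = 489.6 kN.
Governing: min(920.9, 758.2, 489.6) = 489.6 kN → net-section rupture.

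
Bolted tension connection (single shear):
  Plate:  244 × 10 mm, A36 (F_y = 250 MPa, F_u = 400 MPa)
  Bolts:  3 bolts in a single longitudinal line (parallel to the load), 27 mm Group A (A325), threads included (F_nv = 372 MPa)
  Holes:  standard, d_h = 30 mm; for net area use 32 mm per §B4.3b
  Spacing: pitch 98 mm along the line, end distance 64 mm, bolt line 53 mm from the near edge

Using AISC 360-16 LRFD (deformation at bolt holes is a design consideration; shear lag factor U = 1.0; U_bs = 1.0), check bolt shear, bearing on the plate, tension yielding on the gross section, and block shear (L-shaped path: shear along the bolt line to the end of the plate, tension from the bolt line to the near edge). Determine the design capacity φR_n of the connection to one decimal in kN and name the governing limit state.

403.5 kN (block shear governs)

Bolt shear: A_b = π(27)²/4 = 572.56 mm². φR_n = 0.75 × 372 × 572.56 × 3 × 1 = 479.2 kN.
Bearing (10 mm plate, F_u = 400 MPa): end bolts L_c = 64 − 30/2 = 49, R_n = min(1.2×49×10×400, 2.4×27×10×400) = 235.2 kN/bolt; interior L_c = 98 − 30 = 68, R_n = 259.2 kN/bolt. φR_n = 0.75 × (1×235.2 + 2×259.2) = 565.2 kN.
Tension yield (gross): A_g = 244×10 = 2440 mm². φR_n = 0.90 × 250 × 2440 = 549.0 kN.
Block shear: shear path 1×[64+2×98] = 1×260 mm, A_gv = 2600, A_nv = 1×(260 − 2.5×32)×10 = 1800 mm²; tension to near edge: (53 − 0.5×32)×10 = 370 mm². R_n = min(0.6×400×1800, 0.6×250×2600) + 1.0×400×370 = min(432, 390) + 148 = 538 kN. φR_n = 0.75 × 538 = 403.5 kN.
Governing: min(479.2, 565.2, 549.0, 403.5) = 403.5 kN → block shear.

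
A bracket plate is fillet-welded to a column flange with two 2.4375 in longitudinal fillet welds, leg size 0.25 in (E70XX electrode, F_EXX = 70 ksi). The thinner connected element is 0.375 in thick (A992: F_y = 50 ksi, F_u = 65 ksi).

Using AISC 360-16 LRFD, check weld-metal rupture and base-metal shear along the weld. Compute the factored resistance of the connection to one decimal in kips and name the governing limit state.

27.1 kips (weld metal governs)

Weld metal: throat = 0.707×0.25 = 0.17675 in, L = 2×2.4375 = 4.875 in. φR_n = 0.75 × 0.6 × 70 × 0.17675 × 4.875 = 27.1 kips.
Base metal shear (0.375 in plate): yield φR_n = 1.0×0.6×50×0.375×4.875 = 54.8 kips; rupture φR_n = 0.75×0.6×65×0.375×4.875 = 53.5 kips; take 53.5 kips (rupture).
Governing: min(27.1, 53.5) = 27.1 kips → weld metal.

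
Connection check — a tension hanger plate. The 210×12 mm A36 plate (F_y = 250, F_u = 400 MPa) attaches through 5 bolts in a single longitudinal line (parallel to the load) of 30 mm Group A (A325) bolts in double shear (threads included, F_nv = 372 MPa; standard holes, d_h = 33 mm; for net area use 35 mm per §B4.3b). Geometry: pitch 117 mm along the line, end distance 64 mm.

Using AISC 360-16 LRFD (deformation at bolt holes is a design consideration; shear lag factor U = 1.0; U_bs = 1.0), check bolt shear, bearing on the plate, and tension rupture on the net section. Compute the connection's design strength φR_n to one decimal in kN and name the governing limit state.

Bolt shear: A_b = π(30)²/4 = 706.86 mm². φR_n = 0.75 × 372 × 706.86 × 5 × 2 = 1972.1 kN.
Bearing (12 mm plate, F_u = 400 MPa): end bolts L_c = 64 − 33/2 = 47.5, R_n = min(1.2×47.5×12×400, 2.4×30×12×400) = 273.6 kN/bolt; interior L_c = 117 − 33 = 84, R_n = 345.6 kN/bolt. φR_n = 0.75 × (1×273.6 + 4×345.6) = 1242.0 kN.
Tension rupture (net): A_n = (210 − 1×35)×12 = 2100 mm² (U = 1.0, A_e = A_n). φR_n = 0.75 × 400 × 2100 = 630.0 kN.
Governing: min(1972.1, 1242.0, 630.0) = 630.0 kN → net-section rupture.

630.0 kN (net-section rupture governs)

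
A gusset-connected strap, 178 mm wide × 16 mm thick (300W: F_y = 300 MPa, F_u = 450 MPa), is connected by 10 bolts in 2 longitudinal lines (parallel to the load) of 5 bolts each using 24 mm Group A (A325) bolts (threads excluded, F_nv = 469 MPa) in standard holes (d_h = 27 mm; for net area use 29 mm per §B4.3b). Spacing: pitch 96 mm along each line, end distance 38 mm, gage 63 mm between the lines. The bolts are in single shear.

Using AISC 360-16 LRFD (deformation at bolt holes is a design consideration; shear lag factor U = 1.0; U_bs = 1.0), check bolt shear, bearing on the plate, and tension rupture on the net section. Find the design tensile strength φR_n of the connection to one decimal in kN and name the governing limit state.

Bolt shear: A_b = π(24)²/4 = 452.39 mm². φR_n = 0.75 × 469 × 452.39 × 10 × 1 = 1591.3 kN.
Bearing (16 mm plate, F_u = 450 MPa): end bolts L_c = 38 − 27/2 = 24.5, R_n = min(1.2×24.5×16×450, 2.4×24×16×450) = 211.68 kN/bolt; interior L_c = 96 − 27 = 69, R_n = 414.72 kN/bolt. φR_n = 0.75 × (2×211.68 + 8×414.72) = 2805.8 kN.
Tension rupture (net): A_n = (178 − 2×29)×16 = 1920 mm² (U = 1.0, A_e = A_n). φR_n = 0.75 × 450 × 1920 = 648.0 kN.
Governing: min(1591.3, 2805.8, 648.0) = 648.0 kN → net-section rupture.

648.0 kN (net-section rupture governs)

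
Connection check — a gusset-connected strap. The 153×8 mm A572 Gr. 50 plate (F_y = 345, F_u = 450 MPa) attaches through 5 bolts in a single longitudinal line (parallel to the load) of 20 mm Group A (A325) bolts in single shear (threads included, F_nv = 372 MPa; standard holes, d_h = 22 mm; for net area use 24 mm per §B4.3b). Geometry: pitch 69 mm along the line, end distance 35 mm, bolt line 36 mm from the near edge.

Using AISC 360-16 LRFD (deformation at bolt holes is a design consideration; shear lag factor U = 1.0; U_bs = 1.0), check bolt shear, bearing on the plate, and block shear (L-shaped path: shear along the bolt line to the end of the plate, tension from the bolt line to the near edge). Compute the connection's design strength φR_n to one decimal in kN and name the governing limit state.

393.7 kN (block shear governs)

Bolt shear: A_b = π(20)²/4 = 314.16 mm². φR_n = 0.75 × 372 × 314.16 × 5 × 1 = 438.3 kN.
Bearing (8 mm plate, F_u = 450 MPa): end bolts L_c = 35 − 22/2 = 24, R_n = min(1.2×24×8×450, 2.4×20×8×450) = 103.68 kN/bolt; interior L_c = 69 − 22 = 47, R_n = 172.8 kN/bolt. φR_n = 0.75 × (1×103.68 + 4×172.8) = 596.2 kN.
Block shear: shear path 1×[35+4×69] = 1×311 mm, A_gv = 2488, A_nv = 1×(311 − 4.5×24)×8 = 1624 mm²; tension to near edge: (36 − 0.5×24)×8 = 192 mm². R_n = min(0.6×450×1624, 0.6×345×2488) + 1.0×450×192 = min(438.48, 515.02) + 86.4 = 524.88 kN. φR_n = 0.75 × 524.88 = 393.7 kN.
Governing: min(438.3, 596.2, 393.7) = 393.7 kN → block shear.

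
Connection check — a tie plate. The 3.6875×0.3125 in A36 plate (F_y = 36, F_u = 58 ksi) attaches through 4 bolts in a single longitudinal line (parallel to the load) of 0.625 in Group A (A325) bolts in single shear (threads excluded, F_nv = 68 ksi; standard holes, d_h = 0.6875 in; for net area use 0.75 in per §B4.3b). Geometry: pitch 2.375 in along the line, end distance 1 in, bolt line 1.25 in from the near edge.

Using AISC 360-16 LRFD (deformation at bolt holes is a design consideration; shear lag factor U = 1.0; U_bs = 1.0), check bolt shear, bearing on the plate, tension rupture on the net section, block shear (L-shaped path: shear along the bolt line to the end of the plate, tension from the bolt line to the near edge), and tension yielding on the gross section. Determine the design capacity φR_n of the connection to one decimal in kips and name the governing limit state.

Bolt shear: A_b = π(0.625)²/4 = 0.3068 in². φR_n = 0.75 × 68 × 0.3068 × 4 × 1 = 62.6 kips.
Bearing (0.3125 in plate, F_u = 58 ksi): end bolts L_c = 1 − 0.6875/2 = 0.65625, R_n = min(1.2×0.65625×0.3125×58, 2.4×0.625×0.3125×58) = 14.273 kips/bolt; interior L_c = 2.375 − 0.6875 = 1.6875, R_n = 27.188 kips/bolt. φR_n = 0.75 × (1×14.273 + 3×27.188) = 71.9 kips.
Tension rupture (net): A_n = (3.6875 − 1×0.75)×0.3125 = 0.91797 in² (U = 1.0, A_e = A_n). φR_n = 0.75 × 58 × 0.91797 = 39.9 kips.
Block shear: shear path 1×[1+3×2.375] = 1×8.125 in, A_gv = 2.5391, A_nv = 1×(8.125 − 3.5×0.75)×0.3125 = 1.7188 in²; tension to near edge: (1.25 − 0.5×0.75)×0.3125 = 0.27344 in². R_n = min(0.6×58×1.7188, 0.6×36×2.5391) + 1.0×58×0.27344 = min(59.814, 54.845) + 15.86 = 70.705 kips. φR_n = 0.75 × 70.705 = 53.0 kips.
Tension yield (gross): A_g = 3.6875×0.3125 = 1.1523 in². φR_n = 0.90 × 36 × 1.1523 = 37.3 kips.
Governing: min(62.6, 71.9, 39.9, 53.0, 37.3) = 37.3 kips → gross-section yield.

37.3 kips (gross-section yield governs)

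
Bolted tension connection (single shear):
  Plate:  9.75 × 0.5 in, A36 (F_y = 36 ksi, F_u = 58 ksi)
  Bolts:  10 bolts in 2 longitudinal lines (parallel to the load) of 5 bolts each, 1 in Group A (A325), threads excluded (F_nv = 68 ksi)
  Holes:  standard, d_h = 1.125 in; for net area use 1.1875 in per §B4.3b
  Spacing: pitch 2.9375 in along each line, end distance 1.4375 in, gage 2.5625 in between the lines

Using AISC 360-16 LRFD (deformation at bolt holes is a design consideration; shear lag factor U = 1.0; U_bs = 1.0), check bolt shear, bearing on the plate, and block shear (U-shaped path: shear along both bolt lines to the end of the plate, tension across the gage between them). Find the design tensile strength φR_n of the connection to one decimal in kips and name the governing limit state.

Bolt shear: A_b = π(1)²/4 = 0.7854 in². φR_n = 0.75 × 68 × 0.7854 × 10 × 1 = 400.6 kips.
Bearing (0.5 in plate, F_u = 58 ksi): end bolts L_c = 1.4375 − 1.125/2 = 0.875, R_n = min(1.2×0.875×0.5×58, 2.4×1×0.5×58) = 30.45 kips/bolt; interior L_c = 2.9375 − 1.125 = 1.8125, R_n = 63.075 kips/bolt. φR_n = 0.75 × (2×30.45 + 8×63.075) = 424.1 kips.
Block shear: shear path 2×[1.4375+4×2.9375] = 2×13.1875 in, A_gv = 13.188, A_nv = 2×(13.1875 − 4.5×1.1875)×0.5 = 7.8438 in²; tension across gage: (2.5625 − 1×1.1875)×0.5 = 0.6875 in². R_n = min(0.6×58×7.8438, 0.6×36×13.188) + 1.0×58×0.6875 = min(272.96, 284.86) + 39.875 = 312.84 kips. φR_n = 0.75 × 312.84 = 234.6 kips.
Governing: min(400.6, 424.1, 234.6) = 234.6 kips → block shear.

234.6 kips (block shear governs)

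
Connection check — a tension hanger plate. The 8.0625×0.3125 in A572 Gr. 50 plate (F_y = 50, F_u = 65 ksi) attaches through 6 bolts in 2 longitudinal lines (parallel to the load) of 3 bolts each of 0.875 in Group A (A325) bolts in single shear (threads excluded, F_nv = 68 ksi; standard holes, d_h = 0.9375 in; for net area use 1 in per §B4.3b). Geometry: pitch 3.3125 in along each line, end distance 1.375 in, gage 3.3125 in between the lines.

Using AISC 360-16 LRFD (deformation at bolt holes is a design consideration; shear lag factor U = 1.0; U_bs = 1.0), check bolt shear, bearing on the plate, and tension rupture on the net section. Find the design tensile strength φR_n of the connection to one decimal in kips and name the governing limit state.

Bolt shear: A_b = π(0.875)²/4 = 0.60132 in². φR_n = 0.75 × 68 × 0.60132 × 6 × 1 = 184.0 kips.
Bearing (0.3125 in plate, F_u = 65 ksi): end bolts L_c = 1.375 − 0.9375/2 = 0.90625, R_n = min(1.2×0.90625×0.3125×65, 2.4×0.875×0.3125×65) = 22.09 kips/bolt; interior L_c = 3.3125 − 0.9375 = 2.375, R_n = 42.656 kips/bolt. φR_n = 0.75 × (2×22.09 + 4×42.656) = 161.1 kips.
Tension rupture (net): A_n = (8.0625 − 2×1)×0.3125 = 1.8945 in² (U = 1.0, A_e = A_n). φR_n = 0.75 × 65 × 1.8945 = 92.4 kips.
Governing: min(184.0, 161.1, 92.4) = 92.4 kips → net-section rupture.

92.4 kips (net-section rupture governs)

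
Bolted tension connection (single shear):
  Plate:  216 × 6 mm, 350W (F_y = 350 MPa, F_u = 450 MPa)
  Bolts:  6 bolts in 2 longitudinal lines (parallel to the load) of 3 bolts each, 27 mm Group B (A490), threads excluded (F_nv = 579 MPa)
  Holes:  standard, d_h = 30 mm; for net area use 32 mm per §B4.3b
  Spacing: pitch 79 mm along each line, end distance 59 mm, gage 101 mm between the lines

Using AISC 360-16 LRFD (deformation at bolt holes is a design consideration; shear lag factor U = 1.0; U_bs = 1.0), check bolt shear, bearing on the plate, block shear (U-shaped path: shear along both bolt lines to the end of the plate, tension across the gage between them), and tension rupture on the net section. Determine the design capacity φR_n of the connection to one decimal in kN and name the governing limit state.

307.8 kN (net-section rupture governs)

Bolt shear: A_b = π(27)²/4 = 572.56 mm². φR_n = 0.75 × 579 × 572.56 × 6 × 1 = 1491.8 kN.
Bearing (6 mm plate, F_u = 450 MPa): end bolts L_c = 59 − 30/2 = 44, R_n = min(1.2×44×6×450, 2.4×27×6×450) = 142.56 kN/bolt; interior L_c = 79 − 30 = 49, R_n = 158.76 kN/bolt. φR_n = 0.75 × (2×142.56 + 4×158.76) = 690.1 kN.
Block shear: shear path 2×[59+2×79] = 2×217 mm, A_gv = 2604, A_nv = 2×(217 − 2.5×32)×6 = 1644 mm²; tension across gage: (101 − 1×32)×6 = 414 mm². R_n = min(0.6×450×1644, 0.6×350×2604) + 1.0×450×414 = min(443.88, 546.84) + 186.3 = 630.18 kN. φR_n = 0.75 × 630.18 = 472.6 kN.
Tension rupture (net): A_n = (216 − 2×32)×6 = 912 mm² (U = 1.0, A_e = A_n). φR_n = 0.75 × 450 × 912 = 307.8 kN.
Governing: min(1491.8, 690.1, 472.6, 307.8) = 307.8 kN → net-section rupture.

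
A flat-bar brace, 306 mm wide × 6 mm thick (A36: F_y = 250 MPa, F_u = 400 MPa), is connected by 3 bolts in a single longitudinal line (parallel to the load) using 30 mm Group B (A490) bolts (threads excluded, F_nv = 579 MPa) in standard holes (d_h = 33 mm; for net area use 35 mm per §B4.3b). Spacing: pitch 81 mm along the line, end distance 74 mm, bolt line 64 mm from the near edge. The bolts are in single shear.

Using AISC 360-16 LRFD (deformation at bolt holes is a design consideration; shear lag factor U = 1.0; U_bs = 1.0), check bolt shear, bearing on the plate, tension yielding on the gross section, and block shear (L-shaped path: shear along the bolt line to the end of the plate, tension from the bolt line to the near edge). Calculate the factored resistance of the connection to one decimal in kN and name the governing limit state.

243.0 kN (block shear governs)

Bolt shear: A_b = π(30)²/4 = 706.86 mm². φR_n = 0.75 × 579 × 706.86 × 3 × 1 = 920.9 kN.
Bearing (6 mm plate, F_u = 400 MPa): end bolts L_c = 74 − 33/2 = 57.5, R_n = min(1.2×57.5×6×400, 2.4×30×6×400) = 165.6 kN/bolt; interior L_c = 81 − 33 = 48, R_n = 138.24 kN/bolt. φR_n = 0.75 × (1×165.6 + 2×138.24) = 331.6 kN.
Tension yield (gross): A_g = 306×6 = 1836 mm². φR_n = 0.90 × 250 × 1836 = 413.1 kN.
Block shear: shear path 1×[74+2×81] = 1×236 mm, A_gv = 1416, A_nv = 1×(236 − 2.5×35)×6 = 891 mm²; tension to near edge: (64 − 0.5×35)×6 = 279 mm². R_n = min(0.6×400×891, 0.6×250×1416) + 1.0×400×279 = min(213.84, 212.4) + 111.6 = 324 kN. φR_n = 0.75 × 324 = 243.0 kN.
Governing: min(920.9, 331.6, 413.1, 243.0) = 243.0 kN → block shear.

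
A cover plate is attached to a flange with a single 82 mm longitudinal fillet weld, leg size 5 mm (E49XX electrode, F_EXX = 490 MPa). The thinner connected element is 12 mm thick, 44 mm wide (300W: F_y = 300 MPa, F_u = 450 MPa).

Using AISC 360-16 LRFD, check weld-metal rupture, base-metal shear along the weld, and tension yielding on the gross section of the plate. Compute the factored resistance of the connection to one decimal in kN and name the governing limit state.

63.9 kN (weld metal governs)

Weld metal: throat = 0.707×5 = 3.535 mm, L = 82 mm. φR_n = 0.75 × 0.6 × 490 × 3.535 × 82 = 63.9 kN.
Base metal shear (12 mm plate): yield φR_n = 1.0×0.6×300×12×82 = 177.1 kN; rupture φR_n = 0.75×0.6×450×12×82 = 199.3 kN; take 177.1 kN (yield).
Tension yield (gross): A_g = 44×12 = 528 mm². φR_n = 0.90 × 300 × 528 = 142.6 kN.
Governing: min(63.9, 177.1, 142.6) = 63.9 kN → weld metal.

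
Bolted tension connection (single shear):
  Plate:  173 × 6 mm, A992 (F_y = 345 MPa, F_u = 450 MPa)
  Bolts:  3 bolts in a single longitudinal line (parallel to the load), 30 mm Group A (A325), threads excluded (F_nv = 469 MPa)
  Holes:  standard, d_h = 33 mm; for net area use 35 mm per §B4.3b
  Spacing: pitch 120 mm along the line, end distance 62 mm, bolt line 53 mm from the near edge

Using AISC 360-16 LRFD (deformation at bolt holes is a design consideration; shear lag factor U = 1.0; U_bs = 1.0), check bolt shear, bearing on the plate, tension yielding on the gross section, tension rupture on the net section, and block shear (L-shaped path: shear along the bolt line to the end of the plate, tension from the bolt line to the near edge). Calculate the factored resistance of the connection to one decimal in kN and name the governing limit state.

Bolt shear: A_b = π(30)²/4 = 706.86 mm². φR_n = 0.75 × 469 × 706.86 × 3 × 1 = 745.9 kN.
Bearing (6 mm plate, F_u = 450 MPa): end bolts L_c = 62 − 33/2 = 45.5, R_n = min(1.2×45.5×6×450, 2.4×30×6×450) = 147.42 kN/bolt; interior L_c = 120 − 33 = 87, R_n = 194.4 kN/bolt. φR_n = 0.75 × (1×147.42 + 2×194.4) = 402.2 kN.
Tension yield (gross): A_g = 173×6 = 1038 mm². φR_n = 0.90 × 345 × 1038 = 322.3 kN.
Tension rupture (net): A_n = (173 − 1×35)×6 = 828 mm² (U = 1.0, A_e = A_n). φR_n = 0.75 × 450 × 828 = 279.5 kN.
Block shear: shear path 1×[62+2×120] = 1×302 mm, A_gv = 1812, A_nv = 1×(302 − 2.5×35)×6 = 1287 mm²; tension to near edge: (53 − 0.5×35)×6 = 213 mm². R_n = min(0.6×450×1287, 0.6×345×1812) + 1.0×450×213 = min(347.49, 375.08) + 95.85 = 443.34 kN. φR_n = 0.75 × 443.34 = 332.5 kN.
Governing: min(745.9, 402.2, 322.3, 279.5, 332.5) = 279.5 kN → net-section rupture.

279.5 kN (net-section rupture governs)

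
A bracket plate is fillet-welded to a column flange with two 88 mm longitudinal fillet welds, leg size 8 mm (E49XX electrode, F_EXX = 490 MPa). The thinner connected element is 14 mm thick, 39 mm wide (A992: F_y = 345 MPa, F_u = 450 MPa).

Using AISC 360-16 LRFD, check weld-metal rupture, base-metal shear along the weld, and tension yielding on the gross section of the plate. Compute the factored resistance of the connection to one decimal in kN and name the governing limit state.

169.5 kN (gross-section yield governs)

Weld metal: throat = 0.707×8 = 5.656 mm, L = 2×88 = 176 mm. φR_n = 0.75 × 0.6 × 490 × 5.656 × 176 = 219.5 kN.
Base metal shear (14 mm plate): yield φR_n = 1.0×0.6×345×14×176 = 510.0 kN; rupture φR_n = 0.75×0.6×450×14×176 = 499.0 kN; take 499.0 kN (rupture).
Tension yield (gross): A_g = 39×14 = 546 mm². φR_n = 0.90 × 345 × 546 = 169.5 kN.
Governing: min(219.5, 499.0, 169.5) = 169.5 kN → gross-section yield.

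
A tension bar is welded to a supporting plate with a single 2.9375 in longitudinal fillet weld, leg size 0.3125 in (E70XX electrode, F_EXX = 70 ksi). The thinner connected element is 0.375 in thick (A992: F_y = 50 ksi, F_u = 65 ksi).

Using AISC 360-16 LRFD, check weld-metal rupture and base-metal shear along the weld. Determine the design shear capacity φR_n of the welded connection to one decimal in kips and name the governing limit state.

20.4 kips (weld metal governs)

Weld metal: throat = 0.707×0.3125 = 0.22094 in, L = 2.9375 in. φR_n = 0.75 × 0.6 × 70 × 0.22094 × 2.9375 = 20.4 kips.
Base metal shear (0.375 in plate): yield φR_n = 1.0×0.6×50×0.375×2.9375 = 33.0 kips; rupture φR_n = 0.75×0.6×65×0.375×2.9375 = 32.2 kips; take 32.2 kips (rupture).
Governing: min(20.4, 32.2) = 20.4 kips → weld metal.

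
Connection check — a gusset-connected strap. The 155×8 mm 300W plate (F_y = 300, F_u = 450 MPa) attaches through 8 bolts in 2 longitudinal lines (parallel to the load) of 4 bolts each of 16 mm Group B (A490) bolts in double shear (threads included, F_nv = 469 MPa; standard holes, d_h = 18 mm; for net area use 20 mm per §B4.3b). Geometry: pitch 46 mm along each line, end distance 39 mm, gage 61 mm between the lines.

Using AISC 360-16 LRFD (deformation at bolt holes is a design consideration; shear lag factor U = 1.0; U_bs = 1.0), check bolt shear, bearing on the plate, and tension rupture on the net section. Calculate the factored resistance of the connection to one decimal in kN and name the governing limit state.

310.5 kN (net-section rupture governs)

Bolt shear: A_b = π(16)²/4 = 201.06 mm². φR_n = 0.75 × 469 × 201.06 × 8 × 2 = 1131.6 kN.
Bearing (8 mm plate, F_u = 450 MPa): end bolts L_c = 39 − 18/2 = 30, R_n = min(1.2×30×8×450, 2.4×16×8×450) = 129.6 kN/bolt; interior L_c = 46 − 18 = 28, R_n = 120.96 kN/bolt. φR_n = 0.75 × (2×129.6 + 6×120.96) = 738.7 kN.
Tension rupture (net): A_n = (155 − 2×20)×8 = 920 mm² (U = 1.0, A_e = A_n). φR_n = 0.75 × 450 × 920 = 310.5 kN.
Governing: min(1131.6, 738.7, 310.5) = 310.5 kN → net-section rupture.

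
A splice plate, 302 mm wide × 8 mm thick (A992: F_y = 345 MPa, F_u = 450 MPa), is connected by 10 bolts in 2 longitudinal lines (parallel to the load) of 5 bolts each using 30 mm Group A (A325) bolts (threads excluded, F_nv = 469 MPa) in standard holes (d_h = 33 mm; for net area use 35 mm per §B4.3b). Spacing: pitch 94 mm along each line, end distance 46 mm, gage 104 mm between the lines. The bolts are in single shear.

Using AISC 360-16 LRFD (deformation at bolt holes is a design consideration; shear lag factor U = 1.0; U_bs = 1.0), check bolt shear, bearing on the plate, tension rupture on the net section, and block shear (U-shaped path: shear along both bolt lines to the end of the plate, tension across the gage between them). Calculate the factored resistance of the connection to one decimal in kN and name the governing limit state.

626.4 kN (net-section rupture governs)

Bolt shear: A_b = π(30)²/4 = 706.86 mm². φR_n = 0.75 × 469 × 706.86 × 10 × 1 = 2486.4 kN.
Bearing (8 mm plate, F_u = 450 MPa): end bolts L_c = 46 − 33/2 = 29.5, R_n = min(1.2×29.5×8×450, 2.4×30×8×450) = 127.44 kN/bolt; interior L_c = 94 − 33 = 61, R_n = 259.2 kN/bolt. φR_n = 0.75 × (2×127.44 + 8×259.2) = 1746.4 kN.
Tension rupture (net): A_n = (302 − 2×35)×8 = 1856 mm² (U = 1.0, A_e = A_n). φR_n = 0.75 × 450 × 1856 = 626.4 kN.
Block shear: shear path 2×[46+4×94] = 2×422 mm, A_gv = 6752, A_nv = 2×(422 − 4.5×35)×8 = 4232 mm²; tension across gage: (104 − 1×35)×8 = 552 mm². R_n = min(0.6×450×4232, 0.6×345×6752) + 1.0×450×552 = min(1142.6, 1397.7) + 248.4 = 1391 kN. φR_n = 0.75 × 1391 = 1043.3 kN.
Governing: min(2486.4, 1746.4, 626.4, 1043.3) = 626.4 kN → net-section rupture.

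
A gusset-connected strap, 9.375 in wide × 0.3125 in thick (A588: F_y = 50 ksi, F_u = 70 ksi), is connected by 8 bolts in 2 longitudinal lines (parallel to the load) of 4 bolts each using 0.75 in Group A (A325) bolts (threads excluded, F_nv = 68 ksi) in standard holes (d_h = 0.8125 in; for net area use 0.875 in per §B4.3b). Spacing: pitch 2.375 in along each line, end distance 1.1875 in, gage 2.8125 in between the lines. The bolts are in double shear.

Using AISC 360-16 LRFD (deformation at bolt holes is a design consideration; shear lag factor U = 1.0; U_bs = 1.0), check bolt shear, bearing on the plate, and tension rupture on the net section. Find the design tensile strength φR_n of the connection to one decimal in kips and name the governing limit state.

Bolt shear: A_b = π(0.75)²/4 = 0.44179 in². φR_n = 0.75 × 68 × 0.44179 × 8 × 2 = 360.5 kips.
Bearing (0.3125 in plate, F_u = 70 ksi): end bolts L_c = 1.1875 − 0.8125/2 = 0.78125, R_n = min(1.2×0.78125×0.3125×70, 2.4×0.75×0.3125×70) = 20.508 kips/bolt; interior L_c = 2.375 − 0.8125 = 1.5625, R_n = 39.375 kips/bolt. φR_n = 0.75 × (2×20.508 + 6×39.375) = 207.9 kips.
Tension rupture (net): A_n = (9.375 − 2×0.875)×0.3125 = 2.3828 in² (U = 1.0, A_e = A_n). φR_n = 0.75 × 70 × 2.3828 = 125.1 kips.
Governing: min(360.5, 207.9, 125.1) = 125.1 kips → net-section rupture.

125.1 kips (net-section rupture governs)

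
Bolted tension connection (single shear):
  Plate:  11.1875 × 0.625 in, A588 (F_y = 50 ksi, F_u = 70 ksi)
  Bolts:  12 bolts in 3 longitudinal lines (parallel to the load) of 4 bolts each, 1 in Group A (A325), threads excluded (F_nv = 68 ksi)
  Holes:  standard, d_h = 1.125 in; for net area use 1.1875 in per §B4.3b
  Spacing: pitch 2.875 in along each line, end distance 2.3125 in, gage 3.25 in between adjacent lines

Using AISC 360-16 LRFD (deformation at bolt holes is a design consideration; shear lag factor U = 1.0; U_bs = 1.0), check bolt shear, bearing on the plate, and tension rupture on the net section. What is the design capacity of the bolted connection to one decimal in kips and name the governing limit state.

Bolt shear: A_b = π(1)²/4 = 0.7854 in². φR_n = 0.75 × 68 × 0.7854 × 12 × 1 = 480.7 kips.
Bearing (0.625 in plate, F_u = 70 ksi): end bolts L_c = 2.3125 − 1.125/2 = 1.75, R_n = min(1.2×1.75×0.625×70, 2.4×1×0.625×70) = 91.875 kips/bolt; interior L_c = 2.875 − 1.125 = 1.75, R_n = 91.875 kips/bolt. φR_n = 0.75 × (3×91.875 + 9×91.875) = 826.9 kips.
Tension rupture (net): A_n = (11.1875 − 3×1.1875)×0.625 = 4.7656 in² (U = 1.0, A_e = A_n). φR_n = 0.75 × 70 × 4.7656 = 250.2 kips.
Governing: min(480.7, 826.9, 250.2) = 250.2 kips → net-section rupture.

250.2 kips (net-section rupture governs)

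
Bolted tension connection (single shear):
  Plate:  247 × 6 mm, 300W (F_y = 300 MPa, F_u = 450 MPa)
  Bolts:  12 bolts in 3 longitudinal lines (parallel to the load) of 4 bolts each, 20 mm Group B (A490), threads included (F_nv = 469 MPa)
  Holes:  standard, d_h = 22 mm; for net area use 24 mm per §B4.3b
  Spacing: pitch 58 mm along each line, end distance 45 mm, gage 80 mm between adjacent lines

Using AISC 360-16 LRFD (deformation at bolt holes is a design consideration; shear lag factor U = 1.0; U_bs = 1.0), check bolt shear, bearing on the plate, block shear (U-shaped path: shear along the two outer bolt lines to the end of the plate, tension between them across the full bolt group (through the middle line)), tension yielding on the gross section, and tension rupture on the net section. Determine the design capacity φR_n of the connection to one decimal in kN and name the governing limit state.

Bolt shear: A_b = π(20)²/4 = 314.16 mm². φR_n = 0.75 × 469 × 314.16 × 12 × 1 = 1326.1 kN.
Bearing (6 mm plate, F_u = 450 MPa): end bolts L_c = 45 − 22/2 = 34, R_n = min(1.2×34×6×450, 2.4×20×6×450) = 110.16 kN/bolt; interior L_c = 58 − 22 = 36, R_n = 116.64 kN/bolt. φR_n = 0.75 × (3×110.16 + 9×116.64) = 1035.2 kN.
Block shear: shear path 2×[45+3×58] = 2×219 mm, A_gv = 2628, A_nv = 2×(219 − 3.5×24)×6 = 1620 mm²; tension across gage: (160 − 2×24)×6 = 672 mm². R_n = min(0.6×450×1620, 0.6×300×2628) + 1.0×450×672 = min(437.4, 473.04) + 302.4 = 739.8 kN. φR_n = 0.75 × 739.8 = 554.9 kN.
Tension yield (gross): A_g = 247×6 = 1482 mm². φR_n = 0.90 × 300 × 1482 = 400.1 kN.
Tension rupture (net): A_n = (247 − 3×24)×6 = 1050 mm² (U = 1.0, A_e = A_n). φR_n = 0.75 × 450 × 1050 = 354.4 kN.
Governing: min(1326.1, 1035.2, 554.9, 400.1, 354.4) = 354.4 kN → net-section rupture.

354.4 kN (net-section rupture governs)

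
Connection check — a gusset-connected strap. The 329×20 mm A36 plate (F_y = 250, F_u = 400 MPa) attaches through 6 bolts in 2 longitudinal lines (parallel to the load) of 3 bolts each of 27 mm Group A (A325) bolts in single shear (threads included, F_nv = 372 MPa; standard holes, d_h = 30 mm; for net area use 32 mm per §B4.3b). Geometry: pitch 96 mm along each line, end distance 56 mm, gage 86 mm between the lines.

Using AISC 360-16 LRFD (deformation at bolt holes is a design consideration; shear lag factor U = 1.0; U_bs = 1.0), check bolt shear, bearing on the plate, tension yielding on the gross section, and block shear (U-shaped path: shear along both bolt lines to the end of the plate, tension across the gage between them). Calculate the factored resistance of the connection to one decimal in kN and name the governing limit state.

Bolt shear: A_b = π(27)²/4 = 572.56 mm². φR_n = 0.75 × 372 × 572.56 × 6 × 1 = 958.5 kN.
Bearing (20 mm plate, F_u = 400 MPa): end bolts L_c = 56 − 30/2 = 41, R_n = min(1.2×41×20×400, 2.4×27×20×400) = 393.6 kN/bolt; interior L_c = 96 − 30 = 66, R_n = 518.4 kN/bolt. φR_n = 0.75 × (2×393.6 + 4×518.4) = 2145.6 kN.
Tension yield (gross): A_g = 329×20 = 6580 mm². φR_n = 0.90 × 250 × 6580 = 1480.5 kN.
Block shear: shear path 2×[56+2×96] = 2×248 mm, A_gv = 9920, A_nv = 2×(248 − 2.5×32)×20 = 6720 mm²; tension across gage: (86 − 1×32)×20 = 1080 mm². R_n = min(0.6×400×6720, 0.6×250×9920) + 1.0×400×1080 = min(1612.8, 1488) + 432 = 1920 kN. φR_n = 0.75 × 1920 = 1440.0 kN.
Governing: min(958.5, 2145.6, 1480.5, 1440.0) = 958.5 kN → bolt shear.

958.5 kN (bolt shear governs)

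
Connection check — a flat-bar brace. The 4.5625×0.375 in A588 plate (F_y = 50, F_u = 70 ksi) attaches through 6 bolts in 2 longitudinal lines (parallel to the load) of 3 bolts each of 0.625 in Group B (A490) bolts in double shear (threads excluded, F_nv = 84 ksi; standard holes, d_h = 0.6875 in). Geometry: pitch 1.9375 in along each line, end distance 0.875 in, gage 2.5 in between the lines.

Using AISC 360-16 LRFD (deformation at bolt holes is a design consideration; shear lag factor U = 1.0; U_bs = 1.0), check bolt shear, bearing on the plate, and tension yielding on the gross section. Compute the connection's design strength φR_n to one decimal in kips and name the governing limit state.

77.0 kips (gross-section yield governs)

Bolt shear: A_b = π(0.625)²/4 = 0.3068 in². φR_n = 0.75 × 84 × 0.3068 × 6 × 2 = 231.9 kips.
Bearing (0.375 in plate, F_u = 70 ksi): end bolts L_c = 0.875 − 0.6875/2 = 0.53125, R_n = min(1.2×0.53125×0.375×70, 2.4×0.625×0.375×70) = 16.734 kips/bolt; interior L_c = 1.9375 − 0.6875 = 1.25, R_n = 39.375 kips/bolt. φR_n = 0.75 × (2×16.734 + 4×39.375) = 143.2 kips.
Tension yield (gross): A_g = 4.5625×0.375 = 1.7109 in². φR_n = 0.90 × 50 × 1.7109 = 77.0 kips.
Governing: min(231.9, 143.2, 77.0) = 77.0 kips → gross-section yield.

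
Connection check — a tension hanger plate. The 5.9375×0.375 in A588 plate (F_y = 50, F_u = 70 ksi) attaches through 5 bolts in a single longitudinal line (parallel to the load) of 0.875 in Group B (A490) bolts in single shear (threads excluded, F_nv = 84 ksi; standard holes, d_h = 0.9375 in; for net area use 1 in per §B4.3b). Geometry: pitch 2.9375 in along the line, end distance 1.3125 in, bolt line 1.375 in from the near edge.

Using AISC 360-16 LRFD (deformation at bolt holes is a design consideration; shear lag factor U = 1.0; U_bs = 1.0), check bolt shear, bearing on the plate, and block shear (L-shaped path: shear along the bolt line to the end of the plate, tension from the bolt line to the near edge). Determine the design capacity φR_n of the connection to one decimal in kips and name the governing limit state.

Bolt shear: A_b = π(0.875)²/4 = 0.60132 in². φR_n = 0.75 × 84 × 0.60132 × 5 × 1 = 189.4 kips.
Bearing (0.375 in plate, F_u = 70 ksi): end bolts L_c = 1.3125 − 0.9375/2 = 0.84375, R_n = min(1.2×0.84375×0.375×70, 2.4×0.875×0.375×70) = 26.578 kips/bolt; interior L_c = 2.9375 − 0.9375 = 2, R_n = 55.125 kips/bolt. φR_n = 0.75 × (1×26.578 + 4×55.125) = 185.3 kips.
Block shear: shear path 1×[1.3125+4×2.9375] = 1×13.0625 in, A_gv = 4.8984, A_nv = 1×(13.0625 − 4.5×1)×0.375 = 3.2109 in²; tension to near edge: (1.375 − 0.5×1)×0.375 = 0.32813 in². R_n = min(0.6×70×3.2109, 0.6×50×4.8984) + 1.0×70×0.32813 = min(134.86, 146.95) + 22.969 = 157.83 kips. φR_n = 0.75 × 157.83 = 118.4 kips.
Governing: min(189.4, 185.3, 118.4) = 118.4 kips → block shear.

118.4 kips (block shear governs)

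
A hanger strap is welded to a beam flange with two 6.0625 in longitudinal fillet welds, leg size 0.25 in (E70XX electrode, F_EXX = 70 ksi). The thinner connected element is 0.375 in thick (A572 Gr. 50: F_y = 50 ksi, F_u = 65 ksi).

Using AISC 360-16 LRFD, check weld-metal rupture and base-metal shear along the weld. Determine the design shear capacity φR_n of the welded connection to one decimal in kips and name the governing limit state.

Weld metal: throat = 0.707×0.25 = 0.17675 in, L = 2×6.0625 = 12.125 in. φR_n = 0.75 × 0.6 × 70 × 0.17675 × 12.125 = 67.5 kips.
Base metal shear (0.375 in plate): yield φR_n = 1.0×0.6×50×0.375×12.125 = 136.4 kips; rupture φR_n = 0.75×0.6×65×0.375×12.125 = 133.0 kips; take 133.0 kips (rupture).
Governing: min(67.5, 133.0) = 67.5 kips → weld metal.

67.5 kips (weld metal governs)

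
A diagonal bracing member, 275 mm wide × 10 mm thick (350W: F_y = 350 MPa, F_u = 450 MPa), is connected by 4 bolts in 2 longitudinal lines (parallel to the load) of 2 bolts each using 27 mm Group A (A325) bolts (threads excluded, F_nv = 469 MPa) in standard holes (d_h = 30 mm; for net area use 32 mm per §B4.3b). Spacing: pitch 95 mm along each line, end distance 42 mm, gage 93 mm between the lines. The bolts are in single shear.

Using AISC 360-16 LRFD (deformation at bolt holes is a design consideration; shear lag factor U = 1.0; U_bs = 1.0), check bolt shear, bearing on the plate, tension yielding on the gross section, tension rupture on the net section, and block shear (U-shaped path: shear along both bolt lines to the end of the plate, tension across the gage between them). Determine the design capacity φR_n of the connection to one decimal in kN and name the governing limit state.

566.3 kN (block shear governs)

Bolt shear: A_b = π(27)²/4 = 572.56 mm². φR_n = 0.75 × 469 × 572.56 × 4 × 1 = 805.6 kN.
Bearing (10 mm plate, F_u = 450 MPa): end bolts L_c = 42 − 30/2 = 27, R_n = min(1.2×27×10×450, 2.4×27×10×450) = 145.8 kN/bolt; interior L_c = 95 − 30 = 65, R_n = 291.6 kN/bolt. φR_n = 0.75 × (2×145.8 + 2×291.6) = 656.1 kN.
Tension yield (gross): A_g = 275×10 = 2750 mm². φR_n = 0.90 × 350 × 2750 = 866.3 kN.
Tension rupture (net): A_n = (275 − 2×32)×10 = 2110 mm² (U = 1.0, A_e = A_n). φR_n = 0.75 × 450 × 2110 = 712.1 kN.
Block shear: shear path 2×[42+1×95] = 2×137 mm, A_gv = 2740, A_nv = 2×(137 − 1.5×32)×10 = 1780 mm²; tension across gage: (93 − 1×32)×10 = 610 mm². R_n = min(0.6×450×1780, 0.6×350×2740) + 1.0×450×610 = min(480.6, 575.4) + 274.5 = 755.1 kN. φR_n = 0.75 × 755.1 = 566.3 kN.
Governing: min(805.6, 656.1, 866.3, 712.1, 566.3) = 566.3 kN → block shear.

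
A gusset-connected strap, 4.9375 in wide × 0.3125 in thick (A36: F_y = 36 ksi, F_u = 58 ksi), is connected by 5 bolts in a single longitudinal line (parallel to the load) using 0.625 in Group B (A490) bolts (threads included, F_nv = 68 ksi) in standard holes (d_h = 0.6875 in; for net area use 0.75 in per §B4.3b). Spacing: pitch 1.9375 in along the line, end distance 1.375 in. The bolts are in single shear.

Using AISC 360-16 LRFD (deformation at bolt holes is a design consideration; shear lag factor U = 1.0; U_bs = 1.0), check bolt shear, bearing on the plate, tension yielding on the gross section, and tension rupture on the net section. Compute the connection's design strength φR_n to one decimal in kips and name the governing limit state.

Bolt shear: A_b = π(0.625)²/4 = 0.3068 in². φR_n = 0.75 × 68 × 0.3068 × 5 × 1 = 78.2 kips.
Bearing (0.3125 in plate, F_u = 58 ksi): end bolts L_c = 1.375 − 0.6875/2 = 1.03125, R_n = min(1.2×1.03125×0.3125×58, 2.4×0.625×0.3125×58) = 22.43 kips/bolt; interior L_c = 1.9375 − 0.6875 = 1.25, R_n = 27.188 kips/bolt. φR_n = 0.75 × (1×22.43 + 4×27.188) = 98.4 kips.
Tension yield (gross): A_g = 4.9375×0.3125 = 1.543 in². φR_n = 0.90 × 36 × 1.543 = 50.0 kips.
Tension rupture (net): A_n = (4.9375 − 1×0.75)×0.3125 = 1.3086 in² (U = 1.0, A_e = A_n). φR_n = 0.75 × 58 × 1.3086 = 56.9 kips.
Governing: min(78.2, 98.4, 50.0, 56.9) = 50.0 kips → gross-section yield.

50.0 kips (gross-section yield governs)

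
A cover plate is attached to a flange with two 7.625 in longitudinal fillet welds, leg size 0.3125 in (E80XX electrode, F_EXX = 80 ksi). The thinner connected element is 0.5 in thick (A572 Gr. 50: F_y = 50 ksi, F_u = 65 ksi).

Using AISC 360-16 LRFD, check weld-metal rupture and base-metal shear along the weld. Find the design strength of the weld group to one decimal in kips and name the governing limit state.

Weld metal: throat = 0.707×0.3125 = 0.22094 in, L = 2×7.625 = 15.25 in. φR_n = 0.75 × 0.6 × 80 × 0.22094 × 15.25 = 121.3 kips.
Base metal shear (0.5 in plate): yield φR_n = 1.0×0.6×50×0.5×15.25 = 228.8 kips; rupture φR_n = 0.75×0.6×65×0.5×15.25 = 223.0 kips; take 223.0 kips (rupture).
Governing: min(121.3, 223.0) = 121.3 kips → weld metal.

121.3 kips (weld metal governs)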